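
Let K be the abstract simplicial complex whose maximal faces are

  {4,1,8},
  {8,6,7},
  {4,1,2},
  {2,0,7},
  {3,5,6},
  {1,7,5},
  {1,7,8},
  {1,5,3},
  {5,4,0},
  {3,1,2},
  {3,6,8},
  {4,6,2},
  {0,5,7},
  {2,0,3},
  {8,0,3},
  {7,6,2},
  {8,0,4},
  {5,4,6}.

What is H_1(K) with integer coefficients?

Take the total order 0 < 1 < 2 < 3 < 4 < 5 < 6 < 7 < 8 on the vertex set. Then K (dimension 2) consists of the simplices:

  0-simplices (9): [0], [1], [2], [3], [4], [5], [6], [7], [8]
  1-simplices (27): (27 of them)
  2-simplices (18): [0,2,3], [0,2,7], [0,3,8], [0,4,5], [0,4,8], [0,5,7], [1,2,3], [1,2,4], [1,3,5], [1,4,8], [1,5,7], [1,7,8], [2,4,6], [2,6,7], [3,5,6], [3,6,8], [4,5,6], [6,7,8]

giving chain groups C_0 ≅ Z^9, C_1 ≅ Z^27, C_2 ≅ Z^18.

The boundary map ∂_1: C_1 → C_0 maps an edge to its endpoints' difference, ∂[p,q] = q − p.
This gives a 9×27 integer matrix of rank 8; reducing to Smith normal form yields diagonal entries (1,1,1,1,1,1,1,1).

Boundary ∂_2: C_2 → C_1 maps a triangle to the signed sum of its edges. For instance
  ∂[1,4,8] = [4,8] − [1,8] + [1,4],
  ∂[0,4,5] = [4,5] − [0,5] + [0,4].
The resulting 27×18 matrix has rank 17, and its Smith normal form has invariant factors (1,1,1,1,1,1,1,1,1,1,1,1,1,1,1,1,1).

From H_k ≅ ker(∂_k) / im(∂_{k+1}) we obtain:

  H_1: rank ker ∂_1 − rank ∂_2 = (27 − 8) − 17 = 2, and the invariant factors of ∂_2 are all 1, so H_1 ≅ Z^2.

(K is a triangulation of the torus T^2.)

H_1 ≅ Z^2.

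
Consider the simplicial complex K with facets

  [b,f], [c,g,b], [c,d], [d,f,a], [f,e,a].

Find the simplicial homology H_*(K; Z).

H_0 ≅ Z,  H_1 ≅ Z,  H_2 = 0.

Fix the vertex order a < b < c < d < e < f < g and write every simplex with vertices in increasing order. Then dim K = 2 and the simplices of K are:

  0-simplices (7): a, b, c, d, e, f, g
  1-simplices (10): ad, ae, af, bc, bf, bg, cd, cg, df, ef
  2-simplices (3): adf, aef, bcg

so the chain groups are C_0 ≅ Z^7, C_1 ≅ Z^10, C_2 ≅ Z^3.

∂_1: C_1 → C_0 is given by ∂[p,q] = [q] − [p]. For instance
  ∂ad = d − a.
The resulting 7×10 matrix has rank 6, and its Smith normal form has invariant factors (1,1,1,1,1,1).

The boundary map ∂_2: C_2 → C_1 maps a triangle to the signed sum of its edges. For instance
  ∂adf = df − af + ad,
  ∂aef = ef − af + ae.
The 10×3 boundary matrix has rank 3 and Smith normal form diag(1,1,1).

Now H_k = ker ∂_k / im ∂_{k+1}, so:

  H_0: rank C_0 − rank ∂_1 = 7 − 6 = 1, and the invariant factors of ∂_1 are all 1, so H_0 ≅ Z.
  H_1: rank ker ∂_1 − rank ∂_2 = (10 − 6) − 3 = 1, and the invariant factors of ∂_2 are all 1, so H_1 ≅ Z.
  H_2: rank ker ∂_2 − rank ∂_3 = (3 − 3) − 0 = 0, and there is no ∂_3, so H_2 ≅ 0.

As a check, the Euler characteristic is 7 − 10 + 3 = 0, which agrees with 1 − 1 + 0 = 0.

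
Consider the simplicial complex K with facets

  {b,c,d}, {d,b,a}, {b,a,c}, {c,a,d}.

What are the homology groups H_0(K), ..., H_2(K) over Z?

Fix the vertex order a < b < c < d and write every simplex with vertices in increasing order. Then dim K = 2 and the simplices of K are:

  0-simplices (4): a, b, c, d
  1-simplices (6): ab, ac, ad, bc, bd, cd
  2-simplices (4): abc, abd, acd, bcd

Hence C_0 ≅ Z^4, C_1 ≅ Z^6, C_2 ≅ Z^4.

∂_1: C_1 → C_0 maps an edge to its endpoints' difference, ∂[p,q] = q − p.
As a 4×6 matrix over Z this has rank 3, with invariant factors (1,1,1).

The boundary map ∂_2: C_2 → C_1 acts by ∂[p,q,r] = [q,r] − [p,r] + [p,q]. For instance
  ∂acd = cd − ad + ac,
  ∂bcd = cd − bd + bc.
The resulting 6×4 matrix has rank 3, and its Smith normal form has invariant factors (1,1,1).

Reading off H_k = ker ∂_k / im ∂_{k+1}:

  H_0: rank C_0 − rank ∂_1 = 4 − 3 = 1, and the invariant factors of ∂_1 are all 1, so H_0 = Z.
  H_1: rank ker ∂_1 − rank ∂_2 = (6 − 3) − 3 = 0, and the invariant factors of ∂_2 are all 1, so H_1 = 0.
  H_2: rank ker ∂_2 − rank ∂_3 = (4 − 3) − 0 = 1, and there is no ∂_3, so H_2 = Z.

(K is a triangulation of the 2-sphere S^2.)

H_0 = Z,  H_1 = 0,  H_2 = Z.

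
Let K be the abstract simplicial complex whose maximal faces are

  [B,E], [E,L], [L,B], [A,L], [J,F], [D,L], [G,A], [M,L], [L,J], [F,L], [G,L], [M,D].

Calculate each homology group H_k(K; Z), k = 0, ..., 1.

Take the total order A < B < D < E < F < G < J < L < M on the vertex set. Then K (dimension 1) consists of the simplices:

  0-simplices (9): A, B, D, E, F, G, J, L, M
  1-simplices (12): AG, AL, BE, BL, DL, DM, EL, FJ, FL, GL, JL, LM

so the chain groups are C_0 ≅ Z^9, C_1 ≅ Z^12.

The boundary map ∂_1: C_1 → C_0 sends each edge [p,q] (with p < q) to q − p.
As a 9×12 matrix over Z this has rank 8, with invariant factors (1,1,1,1,1,1,1,1).

From H_k ≅ ker(∂_k) / im(∂_{k+1}) we obtain:

  H_0: rank C_0 − rank ∂_1 = 9 − 8 = 1, and the invariant factors of ∂_1 are all 1, so H_0 ≅ Z.
  H_1: rank ker ∂_1 − rank ∂_2 = (12 − 8) − 0 = 4, and there is no ∂_2, so H_1 ≅ Z^4.

H_0 ≅ Z,  H_1 ≅ Z^4.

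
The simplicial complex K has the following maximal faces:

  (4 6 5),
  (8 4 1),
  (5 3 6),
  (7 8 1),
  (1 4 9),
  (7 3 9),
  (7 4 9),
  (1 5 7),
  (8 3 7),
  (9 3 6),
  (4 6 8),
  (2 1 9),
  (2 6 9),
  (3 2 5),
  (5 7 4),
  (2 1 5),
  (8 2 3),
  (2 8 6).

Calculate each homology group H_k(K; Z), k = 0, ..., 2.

H_0 = Z,  H_1 = Z ⊕ Z/2Z,  H_2 = 0.

Fix the vertex order 1 < 2 < 3 < 4 < 5 < 6 < 7 < 8 < 9 and write every simplex with vertices in increasing order. Then dim K = 2 and the simplices of K are:

  0-simplices (9): [1], [2], [3], [4], [5], [6], [7], [8], [9]
  1-simplices (27): (27 of them)
  2-simplices (18): [1,2,5], [1,2,9], [1,4,8], [1,4,9], [1,5,7], [1,7,8], [2,3,5], [2,3,8], [2,6,8], [2,6,9], [3,5,6], [3,6,9], [3,7,8], [3,7,9], [4,5,6], [4,5,7], [4,6,8], [4,7,9]

Hence C_0 ≅ Z^9, C_1 ≅ Z^27, C_2 ≅ Z^18.

The boundary map ∂_1: C_1 → C_0 sends each edge [p,q] (with p < q) to q − p.
The resulting 9×27 matrix has rank 8, and its Smith normal form has invariant factors (1,1,1,1,1,1,1,1).

∂_2: C_2 → C_1 maps a triangle to the signed sum of its edges. For instance
  ∂[2,3,8] = [3,8] − [2,8] + [2,3],
  ∂[1,7,8] = [7,8] − [1,8] + [1,7].
The 27×18 boundary matrix has rank 18 and Smith normal form diag(1,1,1,1,1,1,1,1,1,1,1,1,1,1,1,1,1,2).

Now H_k = ker ∂_k / im ∂_{k+1}, so:

  H_0: rank C_0 − rank ∂_1 = 9 − 8 = 1, and the invariant factors of ∂_1 are all 1, so H_0 ≅ Z.
  H_1: rank ker ∂_1 − rank ∂_2 = (27 − 8) − 18 = 1, and ∂_2 has invariant factor 2 > 1, so H_1 ≅ Z ⊕ Z/2Z.
  H_2: rank ker ∂_2 − rank ∂_3 = (18 − 18) − 0 = 0, and there is no ∂_3, so H_2 ≅ 0.

(K is a triangulation of the Klein bottle.)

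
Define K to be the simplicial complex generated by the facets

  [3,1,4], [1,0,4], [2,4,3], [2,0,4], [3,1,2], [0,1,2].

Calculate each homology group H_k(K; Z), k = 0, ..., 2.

H_0 = Z,  H_1 = 0,  H_2 = Z.

Take the total order 0 < 1 < 2 < 3 < 4 on the vertex set. Then K (dimension 2) consists of the simplices:

  0-simplices (5): [0], [1], [2], [3], [4]
  1-simplices (9): [0,1], [0,2], [0,4], [1,2], [1,3], [1,4], [2,3], [2,4], [3,4]
  2-simplices (6): [0,1,2], [0,1,4], [0,2,4], [1,2,3], [1,3,4], [2,3,4]

giving chain groups C_0 ≅ Z^5, C_1 ≅ Z^9, C_2 ≅ Z^6.

∂_1: C_1 → C_0 sends each edge [p,q] (with p < q) to q − p. For instance
  ∂[0,1] = [1] − [0].
As a 5×9 matrix over Z this has rank 4, with invariant factors (1,1,1,1).

The boundary map ∂_2: C_2 → C_1 sends each 2-simplex [p,q,r] to [q,r] − [p,r] + [p,q]. For instance
  ∂[1,2,3] = [2,3] − [1,3] + [1,2],
  ∂[2,3,4] = [3,4] − [2,4] + [2,3].
The resulting 9×6 matrix has rank 5, and its Smith normal form has invariant factors (1,1,1,1,1).

From H_k ≅ ker(∂_k) / im(∂_{k+1}) we obtain:

  H_0: rank C_0 − rank ∂_1 = 5 − 4 = 1, and the invariant factors of ∂_1 are all 1, so H_0 ≅ Z.
  H_1: rank ker ∂_1 − rank ∂_2 = (9 − 4) − 5 = 0, and the invariant factors of ∂_2 are all 1, so H_1 ≅ 0.
  H_2: rank ker ∂_2 − rank ∂_3 = (6 − 5) − 0 = 1, and there is no ∂_3, so H_2 ≅ Z.

As a check, the Euler characteristic is 5 − 9 + 6 = 2, which agrees with 1 − 0 + 1 = 2.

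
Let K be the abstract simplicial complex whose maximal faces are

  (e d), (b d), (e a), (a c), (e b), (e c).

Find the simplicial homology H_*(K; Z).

We work with the vertex ordering a < b < c < d < e. The simplices of K, each written with vertices in increasing order, are:

  0-simplices (5): a, b, c, d, e
  1-simplices (6): ac, ae, bd, be, ce, de

so the chain groups are C_0 ≅ Z^5, C_1 ≅ Z^6.

∂_1: C_1 → C_0 sends each edge [p,q] (with p < q) to q − p. For instance
  ∂ce = e − c.
The 5×6 boundary matrix has rank 4 and Smith normal form diag(1,1,1,1).

From H_k ≅ ker(∂_k) / im(∂_{k+1}) we obtain:

  H_0: rank C_0 − rank ∂_1 = 5 − 4 = 1, and the invariant factors of ∂_1 are all 1, so H_0 ≅ Z.
  H_1: rank ker ∂_1 − rank ∂_2 = (6 − 4) − 0 = 2, and there is no ∂_2, so H_1 ≅ Z^2.

As a check, the Euler characteristic is 5 − 6 = -1, which agrees with 1 − 2 = -1.
(K is a triangulation of a wedge of 2 circles.)

H_0 = Z,  H_1 = Z^2.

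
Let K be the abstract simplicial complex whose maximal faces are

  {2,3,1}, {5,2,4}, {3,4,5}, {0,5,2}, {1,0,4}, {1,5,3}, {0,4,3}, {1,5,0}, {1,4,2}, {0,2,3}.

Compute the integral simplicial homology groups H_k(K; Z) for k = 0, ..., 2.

Take the total order 0 < 1 < 2 < 3 < 4 < 5 on the vertex set. Then K (dimension 2) consists of the simplices:

  0-simplices (6): [0], [1], [2], [3], [4], [5]
  1-simplices (15): [0,1], [0,2], [0,3], [0,4], [0,5], [1,2], [1,3], [1,4], [1,5], [2,3], [2,4], [2,5], [3,4], [3,5], [4,5]
  2-simplices (10): [0,1,4], [0,1,5], [0,2,3], [0,2,5], [0,3,4], [1,2,3], [1,2,4], [1,3,5], [2,4,5], [3,4,5]

Hence C_0 ≅ Z^6, C_1 ≅ Z^15, C_2 ≅ Z^10.

∂_1: C_1 → C_0 is given by ∂[p,q] = [q] − [p]. For instance
  ∂[1,4] = [4] − [1].
As a 6×15 matrix over Z this has rank 5, with invariant factors (1,1,1,1,1).

The boundary map ∂_2: C_2 → C_1 acts by ∂[p,q,r] = [q,r] − [p,r] + [p,q]. For instance
  ∂[0,1,4] = [1,4] − [0,4] + [0,1],
  ∂[0,2,3] = [2,3] − [0,3] + [0,2].
The 15×10 boundary matrix has rank 10 and Smith normal form diag(1,1,1,1,1,1,1,1,1,2).

Reading off H_k = ker ∂_k / im ∂_{k+1}:

  H_0: rank C_0 − rank ∂_1 = 6 − 5 = 1, and the invariant factors of ∂_1 are all 1, so H_0 ≅ Z.
  H_1: rank ker ∂_1 − rank ∂_2 = (15 − 5) − 10 = 0, and ∂_2 has invariant factor 2 > 1, so H_1 ≅ Z_2.
  H_2: rank ker ∂_2 − rank ∂_3 = (10 − 10) − 0 = 0, and there is no ∂_3, so H_2 ≅ 0.

H_0 = Z,  H_1 = Z_2,  H_2 = 0.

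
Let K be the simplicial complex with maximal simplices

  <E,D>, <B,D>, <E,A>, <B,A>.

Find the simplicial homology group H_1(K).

K has 4 vertices, 4 edges.
rank ∂_1 = 3, rank ∂_2 = 0 ⇒ b_1 = 4 − 3 − 0 = 1. So H_1 = Z.

H_1 ≅ Z.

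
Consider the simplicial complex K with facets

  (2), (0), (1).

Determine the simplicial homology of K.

H_0 = Z^3.

Order the vertices as 0 < 1 < 2. Listing each simplex with vertices in this order, K has dimension 0 with simplices:

  0-simplices (3): [0], [1], [2]

Hence C_0 ≅ Z^3.

Computing H_k = (kernel of ∂_k) / (image of ∂_{k+1}):

  H_0: rank C_0 − rank ∂_1 = 3 − 0 = 3, and there is no ∂_1, so H_0 = Z^3.

(K is a triangulation of a set of 3 points.)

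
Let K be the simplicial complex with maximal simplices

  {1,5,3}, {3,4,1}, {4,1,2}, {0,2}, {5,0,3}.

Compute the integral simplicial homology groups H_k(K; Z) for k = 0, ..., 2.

Order the vertices as 0 < 1 < 2 < 3 < 4 < 5. Listing each simplex with vertices in this order, K has dimension 2 with simplices:

  0-simplices (6): [0], [1], [2], [3], [4], [5]
  1-simplices (10): [0,2], [0,3], [0,5], [1,2], [1,3], [1,4], [1,5], [2,4], [3,4], [3,5]
  2-simplices (4): [0,3,5], [1,2,4], [1,3,4], [1,3,5]

so the chain groups are C_0 ≅ Z^6, C_1 ≅ Z^10, C_2 ≅ Z^4.

∂_1: C_1 → C_0 is given by ∂[p,q] = [q] − [p].
The 6×10 boundary matrix has rank 5 and Smith normal form diag(1,1,1,1,1).

Boundary ∂_2: C_2 → C_1 sends each 2-simplex [p,q,r] to [q,r] − [p,r] + [p,q]. For instance
  ∂[1,3,5] = [3,5] − [1,5] + [1,3],
  ∂[1,2,4] = [2,4] − [1,4] + [1,2].
This gives a 10×4 integer matrix of rank 4; reducing to Smith normal form yields diagonal entries (1,1,1,1).

Now H_k = ker ∂_k / im ∂_{k+1}, so:

  H_0: rank C_0 − rank ∂_1 = 6 − 5 = 1, and the invariant factors of ∂_1 are all 1, so H_0 = Z.
  H_1: rank ker ∂_1 − rank ∂_2 = (10 − 5) − 4 = 1, and the invariant factors of ∂_2 are all 1, so H_1 = Z.
  H_2: rank ker ∂_2 − rank ∂_3 = (4 − 4) − 0 = 0, and there is no ∂_3, so H_2 = 0.

H_0 = Z,  H_1 = Z,  H_2 = 0.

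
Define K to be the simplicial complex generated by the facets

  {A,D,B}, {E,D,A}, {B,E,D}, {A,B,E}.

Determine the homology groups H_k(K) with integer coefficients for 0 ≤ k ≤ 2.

Fix the vertex order A < B < D < E and write every simplex with vertices in increasing order. Then dim K = 2 and the simplices of K are:

  0-simplices (4): A, B, D, E
  1-simplices (6): AB, AD, AE, BD, BE, DE
  2-simplices (4): ABD, ABE, ADE, BDE

so the chain groups are C_0 ≅ Z^4, C_1 ≅ Z^6, C_2 ≅ Z^4.

∂_1: C_1 → C_0 maps an edge to its endpoints' difference, ∂[p,q] = q − p. For instance
  ∂AE = E − A.
The 4×6 boundary matrix has rank 3 and Smith normal form diag(1,1,1).

Boundary ∂_2: C_2 → C_1 maps a triangle to the signed sum of its edges. For instance
  ∂BDE = DE − BE + BD,
  ∂ABD = BD − AD + AB.
As a 6×4 matrix over Z this has rank 3, with invariant factors (1,1,1).

Reading off H_k = ker ∂_k / im ∂_{k+1}:

  H_0: rank C_0 − rank ∂_1 = 4 − 3 = 1, and the invariant factors of ∂_1 are all 1, so H_0 = Z.
  H_1: rank ker ∂_1 − rank ∂_2 = (6 − 3) − 3 = 0, and the invariant factors of ∂_2 are all 1, so H_1 = 0.
  H_2: rank ker ∂_2 − rank ∂_3 = (4 − 3) − 0 = 1, and there is no ∂_3, so H_2 = Z.

(K is a triangulation of the 2-sphere S^2.)

H_0 ≅ Z,  H_1 = 0,  H_2 ≅ Z.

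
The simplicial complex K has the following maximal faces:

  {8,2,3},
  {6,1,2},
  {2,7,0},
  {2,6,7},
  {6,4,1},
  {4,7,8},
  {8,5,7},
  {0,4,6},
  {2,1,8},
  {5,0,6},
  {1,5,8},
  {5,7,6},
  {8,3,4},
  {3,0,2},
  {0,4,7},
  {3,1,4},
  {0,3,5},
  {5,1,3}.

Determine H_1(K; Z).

We work with the vertex ordering 0 < 1 < 2 < 3 < 4 < 5 < 6 < 7 < 8. The simplices of K, each written with vertices in increasing order, are:

  0-simplices (9): [0], [1], [2], [3], [4], [5], [6], [7], [8]
  1-simplices (27): (27 of them)
  2-simplices (18): [0,2,3], [0,2,7], [0,3,5], [0,4,6], [0,4,7], [0,5,6], [1,2,6], [1,2,8], [1,3,4], [1,3,5], [1,4,6], [1,5,8], [2,3,8], [2,6,7], [3,4,8], [4,7,8], [5,6,7], [5,7,8]

so the chain groups are C_0 ≅ Z^9, C_1 ≅ Z^27, C_2 ≅ Z^18.

The boundary map ∂_1: C_1 → C_0 sends each edge [p,q] (with p < q) to q − p.
The 9×27 boundary matrix has rank 8 and Smith normal form diag(1,1,1,1,1,1,1,1).

∂_2: C_2 → C_1 sends each 2-simplex [p,q,r] to [q,r] − [p,r] + [p,q]. For instance
  ∂[0,2,3] = [2,3] − [0,3] + [0,2],
  ∂[3,4,8] = [4,8] − [3,8] + [3,4].
This gives a 27×18 integer matrix of rank 18; reducing to Smith normal form yields diagonal entries (1,1,1,1,1,1,1,1,1,1,1,1,1,1,1,1,1,2).

Computing H_k = (kernel of ∂_k) / (image of ∂_{k+1}):

  H_1: rank ker ∂_1 − rank ∂_2 = (27 − 8) − 18 = 1, and ∂_2 has invariant factor 2 > 1, so H_1 ≅ Z ⊕ Z/2Z.

(K is a triangulation of the Klein bottle.)

H_1 ≅ Z ⊕ Z/2Z.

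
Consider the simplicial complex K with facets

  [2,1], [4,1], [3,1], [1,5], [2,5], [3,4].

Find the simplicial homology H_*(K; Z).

H_0 ≅ Z,  H_1 ≅ Z^2.

We work with the vertex ordering 1 < 2 < 3 < 4 < 5. The simplices of K, each written with vertices in increasing order, are:

  0-simplices (5): [1], [2], [3], [4], [5]
  1-simplices (6): [1,2], [1,3], [1,4], [1,5], [2,5], [3,4]

so the chain groups are C_0 ≅ Z^5, C_1 ≅ Z^6.

∂_1: C_1 → C_0 is given by ∂[p,q] = [q] − [p].
The 5×6 boundary matrix has rank 4 and Smith normal form diag(1,1,1,1).

Reading off H_k = ker ∂_k / im ∂_{k+1}:

  H_0: rank C_0 − rank ∂_1 = 5 − 4 = 1, and the invariant factors of ∂_1 are all 1, so H_0 = Z.
  H_1: rank ker ∂_1 − rank ∂_2 = (6 − 4) − 0 = 2, and there is no ∂_2, so H_1 = Z^2.

(K is a triangulation of a wedge of 2 circles.)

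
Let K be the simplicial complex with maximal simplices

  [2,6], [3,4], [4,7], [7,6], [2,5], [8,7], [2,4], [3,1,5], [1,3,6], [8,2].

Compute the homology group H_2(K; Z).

H_2 ≅ 0.

Take the total order 1 < 2 < 3 < 4 < 5 < 6 < 7 < 8 on the vertex set. Then K (dimension 2) consists of the simplices:

  0-simplices (8): [1], [2], [3], [4], [5], [6], [7], [8]
  1-simplices (13): [1,3], [1,5], [1,6], [2,4], [2,5], [2,6], [2,8], [3,4], [3,5], [3,6], [4,7], [6,7], [7,8]
  2-simplices (2): [1,3,5], [1,3,6]

so the chain groups are C_0 ≅ Z^8, C_1 ≅ Z^13, C_2 ≅ Z^2.

The boundary map ∂_1: C_1 → C_0 sends each edge [p,q] (with p < q) to q − p. For instance
  ∂[3,5] = [5] − [3].
This gives a 8×13 integer matrix of rank 7; reducing to Smith normal form yields diagonal entries (1,1,1,1,1,1,1).

∂_2: C_2 → C_1 sends each 2-simplex [p,q,r] to [q,r] − [p,r] + [p,q]. For instance
  ∂[1,3,5] = [3,5] − [1,5] + [1,3],
  ∂[1,3,6] = [3,6] − [1,6] + [1,3].
The resulting 13×2 matrix has rank 2, and its Smith normal form has invariant factors (1,1).

From H_k ≅ ker(∂_k) / im(∂_{k+1}) we obtain:

  H_2: rank ker ∂_2 − rank ∂_3 = (2 − 2) − 0 = 0, and there is no ∂_3, so H_2 = 0.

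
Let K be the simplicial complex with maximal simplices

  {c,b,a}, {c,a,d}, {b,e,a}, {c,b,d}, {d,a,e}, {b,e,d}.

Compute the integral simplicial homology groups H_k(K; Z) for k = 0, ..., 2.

We work with the vertex ordering a < b < c < d < e. The simplices of K, each written with vertices in increasing order, are:

  0-simplices (5): a, b, c, d, e
  1-simplices (9): ab, ac, ad, ae, bc, bd, be, cd, de
  2-simplices (6): abc, abe, acd, ade, bcd, bde

Hence C_0 ≅ Z^5, C_1 ≅ Z^9, C_2 ≅ Z^6.

The boundary map ∂_1: C_1 → C_0 maps an edge to its endpoints' difference, ∂[p,q] = q − p. For instance
  ∂be = e − b.
The resulting 5×9 matrix has rank 4, and its Smith normal form has invariant factors (1,1,1,1).

∂_2: C_2 → C_1 acts by ∂[p,q,r] = [q,r] − [p,r] + [p,q]. For instance
  ∂bcd = cd − bd + bc,
  ∂abc = bc − ac + ab.
The resulting 9×6 matrix has rank 5, and its Smith normal form has invariant factors (1,1,1,1,1).

Computing H_k = (kernel of ∂_k) / (image of ∂_{k+1}):

  H_0: rank C_0 − rank ∂_1 = 5 − 4 = 1, and the invariant factors of ∂_1 are all 1, so H_0 ≅ Z.
  H_1: rank ker ∂_1 − rank ∂_2 = (9 − 4) − 5 = 0, and the invariant factors of ∂_2 are all 1, so H_1 ≅ 0.
  H_2: rank ker ∂_2 − rank ∂_3 = (6 − 5) − 0 = 1, and there is no ∂_3, so H_2 ≅ Z.

(K is a triangulation of the 2-sphere S^2.)

H_0 ≅ Z,  H_1 = 0,  H_2 ≅ Z.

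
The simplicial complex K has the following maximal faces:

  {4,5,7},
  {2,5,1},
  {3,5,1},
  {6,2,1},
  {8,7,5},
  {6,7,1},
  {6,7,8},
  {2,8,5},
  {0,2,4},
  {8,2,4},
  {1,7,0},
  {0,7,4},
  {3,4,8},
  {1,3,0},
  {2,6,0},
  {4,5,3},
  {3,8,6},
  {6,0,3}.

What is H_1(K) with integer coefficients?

H_1 = Z ⊕ Z/2.

Take the total order 0 < 1 < 2 < 3 < 4 < 5 < 6 < 7 < 8 on the vertex set. Then K (dimension 2) consists of the simplices:

  0-simplices (9): [0], [1], [2], [3], [4], [5], [6], [7], [8]
  1-simplices (27): (27 of them)
  2-simplices (18): [0,1,3], [0,1,7], [0,2,4], [0,2,6], [0,3,6], [0,4,7], [1,2,5], [1,2,6], [1,3,5], [1,6,7], [2,4,8], [2,5,8], [3,4,5], [3,4,8], [3,6,8], [4,5,7], [5,7,8], [6,7,8]

giving chain groups C_0 ≅ Z^9, C_1 ≅ Z^27, C_2 ≅ Z^18.

The boundary map ∂_1: C_1 → C_0 sends each edge [p,q] (with p < q) to q − p. For instance
  ∂[0,3] = [3] − [0].
The 9×27 boundary matrix has rank 8 and Smith normal form diag(1,1,1,1,1,1,1,1).

∂_2: C_2 → C_1 sends each 2-simplex [p,q,r] to [q,r] − [p,r] + [p,q]. For instance
  ∂[1,2,6] = [2,6] − [1,6] + [1,2],
  ∂[6,7,8] = [7,8] − [6,8] + [6,7].
As a 27×18 matrix over Z this has rank 18, with invariant factors (1,1,1,1,1,1,1,1,1,1,1,1,1,1,1,1,1,2).

From H_k ≅ ker(∂_k) / im(∂_{k+1}) we obtain:

  H_1: rank ker ∂_1 − rank ∂_2 = (27 − 8) − 18 = 1, and ∂_2 has invariant factor 2 > 1, so H_1 = Z ⊕ Z/2.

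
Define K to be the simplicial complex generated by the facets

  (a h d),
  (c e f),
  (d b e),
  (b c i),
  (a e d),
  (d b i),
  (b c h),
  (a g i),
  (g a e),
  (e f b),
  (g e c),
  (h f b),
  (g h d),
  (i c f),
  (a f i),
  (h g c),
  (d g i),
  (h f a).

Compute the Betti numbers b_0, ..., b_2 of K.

b_0 = 1, b_1 = 1, b_2 = 0.

Fix the vertex order a < b < c < d < e < f < g < h < i and write every simplex with vertices in increasing order. Then dim K = 2 and the simplices of K are:

  0-simplices (9): a, b, c, d, e, f, g, h, i
  1-simplices (27): ad, ae, af, ag, ah, ai, bc, bd, be, bf, bh, bi, ce, cf, cg, ch, ci, de, dg, dh, di, ef, eg, fh, fi, gh, gi
  2-simplices (18): ade, adh, aeg, afh, afi, agi, bch, bci, bde, bdi, bef, bfh, cef, ceg, cfi, cgh, dgh, dgi

Hence C_0 ≅ Z^9, C_1 ≅ Z^27, C_2 ≅ Z^18.

∂_1: C_1 → C_0 sends each edge [p,q] (with p < q) to q − p. For instance
  ∂gi = i − g.
This gives a 9×27 integer matrix of rank 8; reducing to Smith normal form yields diagonal entries (1,1,1,1,1,1,1,1).

Boundary ∂_2: C_2 → C_1 maps a triangle to the signed sum of its edges. For instance
  ∂bfh = fh − bh + bf,
  ∂afh = fh − ah + af.
The resulting 27×18 matrix has rank 18, and its Smith normal form has invariant factors (1,1,1,1,1,1,1,1,1,1,1,1,1,1,1,1,1,2).

Reading off H_k = ker ∂_k / im ∂_{k+1}:

  H_0: rank C_0 − rank ∂_1 = 9 − 8 = 1, and the invariant factors of ∂_1 are all 1, so H_0 = Z.
  H_1: rank ker ∂_1 − rank ∂_2 = (27 − 8) − 18 = 1, and ∂_2 has invariant factor 2 > 1, so H_1 = Z ⊕ Z/2Z.
  H_2: rank ker ∂_2 − rank ∂_3 = (18 − 18) − 0 = 0, and there is no ∂_3, so H_2 = 0.

As a check, the Euler characteristic is 9 − 27 + 18 = 0, which agrees with 1 − 1 + 0 = 0.

Hence the Betti numbers are b_0 = 1, b_1 = 1, b_2 = 0.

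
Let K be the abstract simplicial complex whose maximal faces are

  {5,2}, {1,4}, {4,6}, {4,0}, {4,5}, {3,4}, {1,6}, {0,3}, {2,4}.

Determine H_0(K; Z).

Fix the vertex order 0 < 1 < 2 < 3 < 4 < 5 < 6 and write every simplex with vertices in increasing order. Then dim K = 1 and the simplices of K are:

  0-simplices (7): [0], [1], [2], [3], [4], [5], [6]
  1-simplices (9): [0,3], [0,4], [1,4], [1,6], [2,4], [2,5], [3,4], [4,5], [4,6]

so the chain groups are C_0 ≅ Z^7, C_1 ≅ Z^9.

Boundary ∂_1: C_1 → C_0 sends each edge [p,q] (with p < q) to q − p.
The 7×9 boundary matrix has rank 6 and Smith normal form diag(1,1,1,1,1,1).

Reading off H_k = ker ∂_k / im ∂_{k+1}:

  H_0: rank C_0 − rank ∂_1 = 7 − 6 = 1, and the invariant factors of ∂_1 are all 1, so H_0 = Z.

(K is a triangulation of a wedge of 3 circles.)

H_0 = Z.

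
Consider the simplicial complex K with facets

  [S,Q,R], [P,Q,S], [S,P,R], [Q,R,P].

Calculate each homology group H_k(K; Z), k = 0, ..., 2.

H_0 ≅ Z,  H_1 = 0,  H_2 ≅ Z.

Fix the vertex order P < Q < R < S and write every simplex with vertices in increasing order. Then dim K = 2 and the simplices of K are:

  0-simplices (4): P, Q, R, S
  1-simplices (6): PQ, PR, PS, QR, QS, RS
  2-simplices (4): PQR, PQS, PRS, QRS

giving chain groups C_0 ≅ Z^4, C_1 ≅ Z^6, C_2 ≅ Z^4.

∂_1: C_1 → C_0 sends each edge [p,q] (with p < q) to q − p. For instance
  ∂PS = S − P.
As a 4×6 matrix over Z this has rank 3, with invariant factors (1,1,1).

The boundary map ∂_2: C_2 → C_1 acts by ∂[p,q,r] = [q,r] − [p,r] + [p,q]. For instance
  ∂PRS = RS − PS + PR,
  ∂PQR = QR − PR + PQ.
This gives a 6×4 integer matrix of rank 3; reducing to Smith normal form yields diagonal entries (1,1,1).

From H_k ≅ ker(∂_k) / im(∂_{k+1}) we obtain:

  H_0: rank C_0 − rank ∂_1 = 4 − 3 = 1, and the invariant factors of ∂_1 are all 1, so H_0 ≅ Z.
  H_1: rank ker ∂_1 − rank ∂_2 = (6 − 3) − 3 = 0, and the invariant factors of ∂_2 are all 1, so H_1 ≅ 0.
  H_2: rank ker ∂_2 − rank ∂_3 = (4 − 3) − 0 = 1, and there is no ∂_3, so H_2 ≅ Z.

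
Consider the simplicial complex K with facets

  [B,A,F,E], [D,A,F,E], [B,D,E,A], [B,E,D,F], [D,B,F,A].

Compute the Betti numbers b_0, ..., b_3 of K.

Order the vertices as A < B < D < E < F. Listing each simplex with vertices in this order, K has dimension 3 with simplices:

  0-simplices (5): A, B, D, E, F
  1-simplices (10): AB, AD, AE, AF, BD, BE, BF, DE, DF, EF
  2-simplices (10): ABD, ABE, ABF, ADE, ADF, AEF, BDE, BDF, BEF, DEF
  3-simplices (5): ABDE, ABDF, ABEF, ADEF, BDEF

so the chain groups are C_0 ≅ Z^5, C_1 ≅ Z^10, C_2 ≅ Z^10, C_3 ≅ Z^5.

∂_1: C_1 → C_0 sends each edge [p,q] (with p < q) to q − p. For instance
  ∂DE = E − D.
The 5×10 boundary matrix has rank 4 and Smith normal form diag(1,1,1,1).

The boundary map ∂_2: C_2 → C_1 maps a triangle to the signed sum of its edges. For instance
  ∂ABE = BE − AE + AB,
  ∂DEF = EF − DF + DE.
The resulting 10×10 matrix has rank 6, and its Smith normal form has invariant factors (1,1,1,1,1,1).

Boundary ∂_3: C_3 → C_2 sends each 3-simplex σ to the alternating sum Σ_i (−1)^i (σ with its i-th vertex removed). For instance
  ∂BDEF = DEF − BEF + BDF − BDE,
  ∂ABDF = BDF − ADF + ABF − ABD.
As a 10×5 matrix over Z this has rank 4, with invariant factors (1,1,1,1).

Computing H_k = (kernel of ∂_k) / (image of ∂_{k+1}):

  H_0: rank C_0 − rank ∂_1 = 5 − 4 = 1, and the invariant factors of ∂_1 are all 1, so H_0 ≅ Z.
  H_1: rank ker ∂_1 − rank ∂_2 = (10 − 4) − 6 = 0, and the invariant factors of ∂_2 are all 1, so H_1 ≅ 0.
  H_2: rank ker ∂_2 − rank ∂_3 = (10 − 6) − 4 = 0, and the invariant factors of ∂_3 are all 1, so H_2 ≅ 0.
  H_3: rank ker ∂_3 − rank ∂_4 = (5 − 4) − 0 = 1, and there is no ∂_4, so H_3 ≅ Z.

Hence the Betti numbers are b_0 = 1, b_1 = 0, b_2 = 0, b_3 = 1.

b_0 = 1, b_1 = 0, b_2 = 0, b_3 = 1.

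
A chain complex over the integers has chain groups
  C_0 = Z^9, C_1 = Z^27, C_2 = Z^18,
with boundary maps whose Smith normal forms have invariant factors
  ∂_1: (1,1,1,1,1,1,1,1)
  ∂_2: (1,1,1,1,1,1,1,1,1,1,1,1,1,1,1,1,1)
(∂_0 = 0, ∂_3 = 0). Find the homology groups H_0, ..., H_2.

H_0 ≅ Z,  H_1 ≅ Z^2,  H_2 ≅ Z.

H_0: b_0 = 9 − 0 − 8 = 1; torsion from ∂_1 factors > 1: none. So H_0 ≅ Z.
H_1: b_1 = 27 − 8 − 17 = 2; torsion from ∂_2 factors > 1: none. So H_1 ≅ Z^2.
H_2: b_2 = 18 − 17 − 0 = 1; torsion from ∂_3 factors > 1: none. So H_2 ≅ Z.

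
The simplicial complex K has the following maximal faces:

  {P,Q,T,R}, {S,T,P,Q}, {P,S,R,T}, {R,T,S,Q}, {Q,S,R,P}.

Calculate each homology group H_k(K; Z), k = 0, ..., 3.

H_0 = Z,  H_1 = 0,  H_2 = 0,  H_3 = Z.

K has 5 vertices, 10 edges, 10 triangles, 5 3-simplices.
rank ∂_0 = 0, rank ∂_1 = 4 ⇒ b_0 = 5 − 0 − 4 = 1; all invariant factors of ∂_1 are 1 so no torsion. So H_0 ≅ Z.
rank ∂_1 = 4, rank ∂_2 = 6 ⇒ b_1 = 10 − 4 − 6 = 0; all invariant factors of ∂_2 are 1 so no torsion. So H_1 ≅ 0.
rank ∂_2 = 6, rank ∂_3 = 4 ⇒ b_2 = 10 − 6 − 4 = 0; all invariant factors of ∂_3 are 1 so no torsion. So H_2 ≅ 0.
rank ∂_3 = 4, rank ∂_4 = 0 ⇒ b_3 = 5 − 4 − 0 = 1. So H_3 ≅ Z.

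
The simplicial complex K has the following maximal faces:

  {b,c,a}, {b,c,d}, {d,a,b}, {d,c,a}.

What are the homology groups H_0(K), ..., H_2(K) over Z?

Order the vertices as a < b < c < d. Listing each simplex with vertices in this order, K has dimension 2 with simplices:

  0-simplices (4): a, b, c, d
  1-simplices (6): ab, ac, ad, bc, bd, cd
  2-simplices (4): abc, abd, acd, bcd

giving chain groups C_0 ≅ Z^4, C_1 ≅ Z^6, C_2 ≅ Z^4.

∂_1: C_1 → C_0 is given by ∂[p,q] = [q] − [p]. For instance
  ∂ac = c − a.
The 4×6 boundary matrix has rank 3 and Smith normal form diag(1,1,1).

The boundary map ∂_2: C_2 → C_1 acts by ∂[p,q,r] = [q,r] − [p,r] + [p,q]. For instance
  ∂abc = bc − ac + ab,
  ∂abd = bd − ad + ab.
This gives a 6×4 integer matrix of rank 3; reducing to Smith normal form yields diagonal entries (1,1,1).

Now H_k = ker ∂_k / im ∂_{k+1}, so:

  H_0: rank C_0 − rank ∂_1 = 4 − 3 = 1, and the invariant factors of ∂_1 are all 1, so H_0 ≅ Z.
  H_1: rank ker ∂_1 − rank ∂_2 = (6 − 3) − 3 = 0, and the invariant factors of ∂_2 are all 1, so H_1 ≅ 0.
  H_2: rank ker ∂_2 − rank ∂_3 = (4 − 3) − 0 = 1, and there is no ∂_3, so H_2 ≅ Z.

H_0 ≅ Z,  H_1 = 0,  H_2 ≅ Z.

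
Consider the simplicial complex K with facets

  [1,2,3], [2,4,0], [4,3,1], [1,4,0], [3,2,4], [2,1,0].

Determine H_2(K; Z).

H_2 ≅ Z.

K has 5 vertices, 9 edges, 6 triangles.
rank ∂_2 = 5, rank ∂_3 = 0 ⇒ b_2 = 6 − 5 − 0 = 1. So H_2 = Z.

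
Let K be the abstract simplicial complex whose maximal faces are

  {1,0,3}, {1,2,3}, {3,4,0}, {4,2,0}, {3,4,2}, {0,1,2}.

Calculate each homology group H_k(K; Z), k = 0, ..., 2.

H_0 = Z,  H_1 = 0,  H_2 = Z.

Fix the vertex order 0 < 1 < 2 < 3 < 4 and write every simplex with vertices in increasing order. Then dim K = 2 and the simplices of K are:

  0-simplices (5): [0], [1], [2], [3], [4]
  1-simplices (9): [0,1], [0,2], [0,3], [0,4], [1,2], [1,3], [2,3], [2,4], [3,4]
  2-simplices (6): [0,1,2], [0,1,3], [0,2,4], [0,3,4], [1,2,3], [2,3,4]

giving chain groups C_0 ≅ Z^5, C_1 ≅ Z^9, C_2 ≅ Z^6.

Boundary ∂_1: C_1 → C_0 maps an edge to its endpoints' difference, ∂[p,q] = q − p.
The 5×9 boundary matrix has rank 4 and Smith normal form diag(1,1,1,1).

Boundary ∂_2: C_2 → C_1 maps a triangle to the signed sum of its edges. For instance
  ∂[0,1,3] = [1,3] − [0,3] + [0,1],
  ∂[1,2,3] = [2,3] − [1,3] + [1,2].
As a 9×6 matrix over Z this has rank 5, with invariant factors (1,1,1,1,1).

From H_k ≅ ker(∂_k) / im(∂_{k+1}) we obtain:

  H_0: rank C_0 − rank ∂_1 = 5 − 4 = 1, and the invariant factors of ∂_1 are all 1, so H_0 = Z.
  H_1: rank ker ∂_1 − rank ∂_2 = (9 − 4) − 5 = 0, and the invariant factors of ∂_2 are all 1, so H_1 = 0.
  H_2: rank ker ∂_2 − rank ∂_3 = (6 − 5) − 0 = 1, and there is no ∂_3, so H_2 = Z.

As a check, the Euler characteristic is 5 − 9 + 6 = 2, which agrees with 1 − 0 + 1 = 2.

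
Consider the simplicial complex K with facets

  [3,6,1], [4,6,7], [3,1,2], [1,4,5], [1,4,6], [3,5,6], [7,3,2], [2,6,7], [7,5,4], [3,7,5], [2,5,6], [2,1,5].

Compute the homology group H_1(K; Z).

Take the total order 1 < 2 < 3 < 4 < 5 < 6 < 7 on the vertex set. Then K (dimension 2) consists of the simplices:

  0-simplices (7): [1], [2], [3], [4], [5], [6], [7]
  1-simplices (18): [1,2], [1,3], [1,4], [1,5], [1,6], [2,3], [2,5], [2,6], [2,7], [3,5], [3,6], [3,7], [4,5], [4,6], [4,7], [5,6], [5,7], [6,7]
  2-simplices (12): [1,2,3], [1,2,5], [1,3,6], [1,4,5], [1,4,6], [2,3,7], [2,5,6], [2,6,7], [3,5,6], [3,5,7], [4,5,7], [4,6,7]

Hence C_0 ≅ Z^7, C_1 ≅ Z^18, C_2 ≅ Z^12.

The boundary map ∂_1: C_1 → C_0 maps an edge to its endpoints' difference, ∂[p,q] = q − p.
This gives a 7×18 integer matrix of rank 6; reducing to Smith normal form yields diagonal entries (1,1,1,1,1,1).

The boundary map ∂_2: C_2 → C_1 sends each 2-simplex [p,q,r] to [q,r] − [p,r] + [p,q]. For instance
  ∂[2,5,6] = [5,6] − [2,6] + [2,5],
  ∂[4,6,7] = [6,7] − [4,7] + [4,6].
As a 18×12 matrix over Z this has rank 12, with invariant factors (1,1,1,1,1,1,1,1,1,1,1,2).

Computing H_k = (kernel of ∂_k) / (image of ∂_{k+1}):

  H_1: rank ker ∂_1 − rank ∂_2 = (18 − 6) − 12 = 0, and ∂_2 has invariant factor 2 > 1, so H_1 ≅ Z/2Z.

H_1 ≅ Z/2Z.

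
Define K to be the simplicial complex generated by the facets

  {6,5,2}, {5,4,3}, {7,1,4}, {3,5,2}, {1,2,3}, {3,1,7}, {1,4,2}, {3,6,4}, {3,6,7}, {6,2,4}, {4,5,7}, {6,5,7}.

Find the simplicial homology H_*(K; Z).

K has 7 vertices, 18 edges, 12 triangles.
rank ∂_0 = 0, rank ∂_1 = 6 ⇒ b_0 = 7 − 0 − 6 = 1; all invariant factors of ∂_1 are 1 so no torsion. So H_0 ≅ Z.
rank ∂_1 = 6, rank ∂_2 = 12 ⇒ b_1 = 18 − 6 − 12 = 0; ∂_2 has invariant factor(s) [2] giving torsion. So H_1 ≅ Z/2.
rank ∂_2 = 12, rank ∂_3 = 0 ⇒ b_2 = 12 − 12 − 0 = 0. So H_2 ≅ 0.

H_0 ≅ Z,  H_1 ≅ Z/2,  H_2 = 0.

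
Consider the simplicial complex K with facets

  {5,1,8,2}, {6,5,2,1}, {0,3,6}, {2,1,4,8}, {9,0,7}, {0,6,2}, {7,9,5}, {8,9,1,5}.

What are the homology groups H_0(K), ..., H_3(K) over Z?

H_0 = Z,  H_1 = Z,  H_2 = 0,  H_3 = 0.

Take the total order 0 < 1 < 2 < 3 < 4 < 5 < 6 < 7 < 8 < 9 on the vertex set. Then K (dimension 3) consists of the simplices:

  0-simplices (10): [0], [1], [2], [3], [4], [5], [6], [7], [8], [9]
  1-simplices (23): [0,2], [0,3], [0,6], [0,7], [0,9], [1,2], [1,4], [1,5], [1,6], [1,8], [1,9], [2,4], [2,5], [2,6], [2,8], [3,6], [4,8], [5,6], [5,7], [5,8], [5,9], [7,9], [8,9]
  2-simplices (17): [0,2,6], [0,3,6], [0,7,9], [1,2,4], [1,2,5], [1,2,6], [1,2,8], [1,4,8], [1,5,6], [1,5,8], [1,5,9], [1,8,9], [2,4,8], [2,5,6], [2,5,8], [5,7,9], [5,8,9]
  3-simplices (4): [1,2,4,8], [1,2,5,6], [1,2,5,8], [1,5,8,9]

giving chain groups C_0 ≅ Z^10, C_1 ≅ Z^23, C_2 ≅ Z^17, C_3 ≅ Z^4.

The boundary map ∂_1: C_1 → C_0 maps an edge to its endpoints' difference, ∂[p,q] = q − p. For instance
  ∂[2,5] = [5] − [2].
The resulting 10×23 matrix has rank 9, and its Smith normal form has invariant factors (1,1,1,1,1,1,1,1,1).

∂_2: C_2 → C_1 maps a triangle to the signed sum of its edges. For instance
  ∂[5,7,9] = [7,9] − [5,9] + [5,7],
  ∂[5,8,9] = [8,9] − [5,9] + [5,8].
The 23×17 boundary matrix has rank 13 and Smith normal form diag(1,1,1,1,1,1,1,1,1,1,1,1,1).

The boundary map ∂_3: C_3 → C_2 sends each 3-simplex σ to the alternating sum Σ_i (−1)^i (σ with its i-th vertex removed). For instance
  ∂[1,5,8,9] = [5,8,9] − [1,8,9] + [1,5,9] − [1,5,8],
  ∂[1,2,4,8] = [2,4,8] − [1,4,8] + [1,2,8] − [1,2,4].
The resulting 17×4 matrix has rank 4, and its Smith normal form has invariant factors (1,1,1,1).

Reading off H_k = ker ∂_k / im ∂_{k+1}:

  H_0: rank C_0 − rank ∂_1 = 10 − 9 = 1, and the invariant factors of ∂_1 are all 1, so H_0 ≅ Z.
  H_1: rank ker ∂_1 − rank ∂_2 = (23 − 9) − 13 = 1, and the invariant factors of ∂_2 are all 1, so H_1 ≅ Z.
  H_2: rank ker ∂_2 − rank ∂_3 = (17 − 13) − 4 = 0, and the invariant factors of ∂_3 are all 1, so H_2 ≅ 0.
  H_3: rank ker ∂_3 − rank ∂_4 = (4 − 4) − 0 = 0, and there is no ∂_4, so H_3 ≅ 0.

As a check, the Euler characteristic is 10 − 23 + 17 − 4 = 0, which agrees with 1 − 1 + 0 − 0 = 0.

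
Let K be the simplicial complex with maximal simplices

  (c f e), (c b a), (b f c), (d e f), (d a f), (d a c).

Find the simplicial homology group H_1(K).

H_1 = Z.

Fix the vertex order a < b < c < d < e < f and write every simplex with vertices in increasing order. Then dim K = 2 and the simplices of K are:

  0-simplices (6): a, b, c, d, e, f
  1-simplices (12): ab, ac, ad, af, bc, bf, cd, ce, cf, de, df, ef
  2-simplices (6): abc, acd, adf, bcf, cef, def

Hence C_0 ≅ Z^6, C_1 ≅ Z^12, C_2 ≅ Z^6.

The boundary map ∂_1: C_1 → C_0 is given by ∂[p,q] = [q] − [p]. For instance
  ∂ef = f − e.
The resulting 6×12 matrix has rank 5, and its Smith normal form has invariant factors (1,1,1,1,1).

∂_2: C_2 → C_1 maps a triangle to the signed sum of its edges. For instance
  ∂adf = df − af + ad,
  ∂def = ef − df + de.
The 12×6 boundary matrix has rank 6 and Smith normal form diag(1,1,1,1,1,1).

Reading off H_k = ker ∂_k / im ∂_{k+1}:

  H_1: rank ker ∂_1 − rank ∂_2 = (12 − 5) − 6 = 1, and the invariant factors of ∂_2 are all 1, so H_1 = Z.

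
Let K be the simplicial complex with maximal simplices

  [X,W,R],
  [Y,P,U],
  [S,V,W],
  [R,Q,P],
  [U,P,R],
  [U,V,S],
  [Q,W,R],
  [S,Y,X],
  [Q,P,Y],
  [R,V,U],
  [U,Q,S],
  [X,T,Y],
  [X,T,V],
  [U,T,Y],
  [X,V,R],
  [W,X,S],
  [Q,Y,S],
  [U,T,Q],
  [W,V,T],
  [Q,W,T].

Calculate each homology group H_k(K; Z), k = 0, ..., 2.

H_0 = Z,  H_1 = Z × Z/2,  H_2 = 0.

Fix the vertex order P < Q < R < S < T < U < V < W < X < Y and write every simplex with vertices in increasing order. Then dim K = 2 and the simplices of K are:

  0-simplices (10): P, Q, R, S, T, U, V, W, X, Y
  1-simplices (30): PQ, PR, PU, PY, QR, QS, QT, QU, QW, QY, RU, RV, RW, RX, SU, SV, SW, SX, SY, TU, TV, TW, TX, TY, UV, UY, VW, VX, WX, XY
  2-simplices (20): PQR, PQY, PRU, PUY, QRW, QSU, QSY, QTU, QTW, RUV, RVX, RWX, SUV, SVW, SWX, SXY, TUY, TVW, TVX, TXY

Hence C_0 ≅ Z^10, C_1 ≅ Z^30, C_2 ≅ Z^20.

∂_1: C_1 → C_0 sends each edge [p,q] (with p < q) to q − p.
This gives a 10×30 integer matrix of rank 9; reducing to Smith normal form yields diagonal entries (1,1,1,1,1,1,1,1,1).

The boundary map ∂_2: C_2 → C_1 sends each 2-simplex [p,q,r] to [q,r] − [p,r] + [p,q]. For instance
  ∂TXY = XY − TY + TX,
  ∂RUV = UV − RV + RU.
As a 30×20 matrix over Z this has rank 20, with invariant factors (1,1,1,1,1,1,1,1,1,1,1,1,1,1,1,1,1,1,1,2).

Computing H_k = (kernel of ∂_k) / (image of ∂_{k+1}):

  H_0: rank C_0 − rank ∂_1 = 10 − 9 = 1, and the invariant factors of ∂_1 are all 1, so H_0 ≅ Z.
  H_1: rank ker ∂_1 − rank ∂_2 = (30 − 9) − 20 = 1, and ∂_2 has invariant factor 2 > 1, so H_1 ≅ Z × Z/2.
  H_2: rank ker ∂_2 − rank ∂_3 = (20 − 20) − 0 = 0, and there is no ∂_3, so H_2 ≅ 0.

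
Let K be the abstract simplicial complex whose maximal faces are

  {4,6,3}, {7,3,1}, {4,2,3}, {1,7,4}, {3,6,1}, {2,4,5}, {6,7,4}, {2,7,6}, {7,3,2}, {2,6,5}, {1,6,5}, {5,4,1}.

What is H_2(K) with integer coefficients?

Fix the vertex order 1 < 2 < 3 < 4 < 5 < 6 < 7 and write every simplex with vertices in increasing order. Then dim K = 2 and the simplices of K are:

  0-simplices (7): [1], [2], [3], [4], [5], [6], [7]
  1-simplices (18): [1,3], [1,4], [1,5], [1,6], [1,7], [2,3], [2,4], [2,5], [2,6], [2,7], [3,4], [3,6], [3,7], [4,5], [4,6], [4,7], [5,6], [6,7]
  2-simplices (12): [1,3,6], [1,3,7], [1,4,5], [1,4,7], [1,5,6], [2,3,4], [2,3,7], [2,4,5], [2,5,6], [2,6,7], [3,4,6], [4,6,7]

so the chain groups are C_0 ≅ Z^7, C_1 ≅ Z^18, C_2 ≅ Z^12.

The boundary map ∂_1: C_1 → C_0 is given by ∂[p,q] = [q] − [p].
The resulting 7×18 matrix has rank 6, and its Smith normal form has invariant factors (1,1,1,1,1,1).

∂_2: C_2 → C_1 acts by ∂[p,q,r] = [q,r] − [p,r] + [p,q]. For instance
  ∂[1,4,7] = [4,7] − [1,7] + [1,4],
  ∂[2,6,7] = [6,7] − [2,7] + [2,6].
The resulting 18×12 matrix has rank 12, and its Smith normal form has invariant factors (1,1,1,1,1,1,1,1,1,1,1,2).

Reading off H_k = ker ∂_k / im ∂_{k+1}:

  H_2: rank ker ∂_2 − rank ∂_3 = (12 − 12) − 0 = 0, and there is no ∂_3, so H_2 = 0.

H_2 ≅ 0.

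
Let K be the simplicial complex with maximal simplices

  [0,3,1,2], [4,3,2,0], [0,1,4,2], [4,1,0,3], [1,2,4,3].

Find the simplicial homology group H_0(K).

H_0 ≅ Z.

Fix the vertex order 0 < 1 < 2 < 3 < 4 and write every simplex with vertices in increasing order. Then dim K = 3 and the simplices of K are:

  0-simplices (5): [0], [1], [2], [3], [4]
  1-simplices (10): [0,1], [0,2], [0,3], [0,4], [1,2], [1,3], [1,4], [2,3], [2,4], [3,4]
  2-simplices (10): [0,1,2], [0,1,3], [0,1,4], [0,2,3], [0,2,4], [0,3,4], [1,2,3], [1,2,4], [1,3,4], [2,3,4]
  3-simplices (5): [0,1,2,3], [0,1,2,4], [0,1,3,4], [0,2,3,4], [1,2,3,4]

Hence C_0 ≅ Z^5, C_1 ≅ Z^10, C_2 ≅ Z^10, C_3 ≅ Z^5.

Boundary ∂_1: C_1 → C_0 maps an edge to its endpoints' difference, ∂[p,q] = q − p. For instance
  ∂[2,4] = [4] − [2].
The resulting 5×10 matrix has rank 4, and its Smith normal form has invariant factors (1,1,1,1).

The boundary map ∂_2: C_2 → C_1 maps a triangle to the signed sum of its edges. For instance
  ∂[1,2,4] = [2,4] − [1,4] + [1,2],
  ∂[2,3,4] = [3,4] − [2,4] + [2,3].
The 10×10 boundary matrix has rank 6 and Smith normal form diag(1,1,1,1,1,1).

The boundary map ∂_3: C_3 → C_2 sends each 3-simplex σ to the alternating sum Σ_i (−1)^i (σ with its i-th vertex removed). For instance
  ∂[0,1,2,4] = [1,2,4] − [0,2,4] + [0,1,4] − [0,1,2],
  ∂[1,2,3,4] = [2,3,4] − [1,3,4] + [1,2,4] − [1,2,3].
The resulting 10×5 matrix has rank 4, and its Smith normal form has invariant factors (1,1,1,1).

Computing H_k = (kernel of ∂_k) / (image of ∂_{k+1}):

  H_0: rank C_0 − rank ∂_1 = 5 − 4 = 1, and the invariant factors of ∂_1 are all 1, so H_0 ≅ Z.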